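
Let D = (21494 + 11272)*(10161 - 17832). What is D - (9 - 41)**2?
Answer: -251349010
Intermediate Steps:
D = -251347986 (D = 32766*(-7671) = -251347986)
D - (9 - 41)**2 = -251347986 - (9 - 41)**2 = -251347986 - 1*(-32)**2 = -251347986 - 1*1024 = -251347986 - 1024 = -251349010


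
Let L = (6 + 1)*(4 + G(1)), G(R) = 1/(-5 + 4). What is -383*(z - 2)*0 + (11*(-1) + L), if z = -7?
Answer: 10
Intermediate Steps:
G(R) = -1 (G(R) = 1/(-1) = -1)
L = 21 (L = (6 + 1)*(4 - 1) = 7*3 = 21)
-383*(z - 2)*0 + (11*(-1) + L) = -383*(-7 - 2)*0 + (11*(-1) + 21) = -(-3447)*0 + (-11 + 21) = -383*0 + 10 = 0 + 10 = 10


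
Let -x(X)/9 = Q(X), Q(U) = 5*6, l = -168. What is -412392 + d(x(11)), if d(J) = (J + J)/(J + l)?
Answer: -30104526/73 ≈ -4.1239e+5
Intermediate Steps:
Q(U) = 30
x(X) = -270 (x(X) = -9*30 = -270)
d(J) = 2*J/(-168 + J) (d(J) = (J + J)/(J - 168) = (2*J)/(-168 + J) = 2*J/(-168 + J))
-412392 + d(x(11)) = -412392 + 2*(-270)/(-168 - 270) = -412392 + 2*(-270)/(-438) = -412392 + 2*(-270)*(-1/438) = -412392 + 90/73 = -30104526/73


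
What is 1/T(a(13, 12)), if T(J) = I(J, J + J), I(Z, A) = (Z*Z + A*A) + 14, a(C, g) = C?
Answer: 1/859 ≈ 0.0011641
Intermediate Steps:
I(Z, A) = 14 + A**2 + Z**2 (I(Z, A) = (Z**2 + A**2) + 14 = (A**2 + Z**2) + 14 = 14 + A**2 + Z**2)
T(J) = 14 + 5*J**2 (T(J) = 14 + (J + J)**2 + J**2 = 14 + (2*J)**2 + J**2 = 14 + 4*J**2 + J**2 = 14 + 5*J**2)
1/T(a(13, 12)) = 1/(14 + 5*13**2) = 1/(14 + 5*169) = 1/(14 + 845) = 1/859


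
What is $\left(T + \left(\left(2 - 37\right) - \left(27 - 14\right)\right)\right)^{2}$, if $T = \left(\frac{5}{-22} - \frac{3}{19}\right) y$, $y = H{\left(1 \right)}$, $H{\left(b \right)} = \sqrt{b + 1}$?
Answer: $\frac{201307969}{87362} + \frac{7728 \sqrt{2}}{209} \approx 2356.6$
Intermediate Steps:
$H{\left(b \right)} = \sqrt{1 + b}$
$y = \sqrt{2}$ ($y = \sqrt{1 + 1} = \sqrt{2} \approx 1.4142$)
$T = - \frac{161 \sqrt{2}}{418}$ ($T = \left(\frac{5}{-22} - \frac{3}{19}\right) \sqrt{2} = \left(5 \left(- \frac{1}{22}\right) - \frac{3}{19}\right) \sqrt{2} = \left(- \frac{5}{22} - \frac{3}{19}\right) \sqrt{2} = - \frac{161 \sqrt{2}}{418} \approx -0.54471$)
$\left(T + \left(\left(2 - 37\right) - \left(27 - 14\right)\right)\right)^{2} = \left(- \frac{161 \sqrt{2}}{418} + \left(\left(2 - 37\right) - \left(27 - 14\right)\right)\right)^{2} = \left(- \frac{161 \sqrt{2}}{418} - 48\right)^{2} = \left(-48 - \frac{161 \sqrt{2}}{418}\right)^{2}$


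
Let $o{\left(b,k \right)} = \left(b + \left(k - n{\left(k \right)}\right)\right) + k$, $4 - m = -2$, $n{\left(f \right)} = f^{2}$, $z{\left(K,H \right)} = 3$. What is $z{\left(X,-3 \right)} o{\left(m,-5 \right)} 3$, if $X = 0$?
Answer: $-261$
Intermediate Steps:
$m = 6$ ($m = 4 - -2 = 4 + 2 = 6$)
$o{\left(b,k \right)} = b - k^{2} + 2 k$ ($o{\left(b,k \right)} = \left(b - \left(k^{2} - k\right)\right) + k = \left(b + k - k^{2}\right) + k = b - k^{2} + 2 k$)
$z{\left(X,-3 \right)} o{\left(m,-5 \right)} 3 = 3 \left(6 - \left(-5\right)^{2} + 2 \left(-5\right)\right) 3 = 3 \left(6 - 25 - 10\right) 3 = 3 \left(-29\right) 3 = \left(-87\right) 3 = -261$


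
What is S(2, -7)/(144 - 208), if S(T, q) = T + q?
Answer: 5/64 ≈ 0.078125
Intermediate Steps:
S(2, -7)/(144 - 208) = (2 - 7)/(144 - 208) = -5/(-64) = -5*(-1/64) = 5/64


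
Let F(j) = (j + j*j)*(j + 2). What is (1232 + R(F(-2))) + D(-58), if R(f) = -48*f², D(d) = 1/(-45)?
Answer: 55439/45 ≈ 1232.0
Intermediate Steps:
D(d) = -1/45
F(j) = (2 + j)*(j + j²) (F(j) = (j + j²)*(2 + j) = (2 + j)*(j + j²))
(1232 + R(F(-2))) + D(-58) = (1232 - 48*4*(2 + (-2)² + 3*(-2))²) - 1/45 = (1232 - 48*4*(2 + 4 - 6)²) - 1/45 = (1232 - 48*(-2*0)²) - 1/45 = (1232 - 48*0²) - 1/45 = (1232 - 48*0) - 1/45 = (1232 + 0) - 1/45 = 1232 - 1/45 = 55439/45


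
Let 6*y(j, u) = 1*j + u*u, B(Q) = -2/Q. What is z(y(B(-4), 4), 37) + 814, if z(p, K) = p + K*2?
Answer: 3563/4 ≈ 890.75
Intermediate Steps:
y(j, u) = j/6 + u²/6 (y(j, u) = (1*j + u*u)/6 = (j + u²)/6 = j/6 + u²/6)
z(p, K) = p + 2*K
z(y(B(-4), 4), 37) + 814 = (((-2/(-4))/6 + (⅙)*4²) + 2*37) + 814 = (((-2*(-¼))/6 + (⅙)*16) + 74) + 814 = (((⅙)*(½) + 8/3) + 74) + 814 = ((1/12 + 8/3) + 74) + 814 = (11/4 + 74) + 814 = 307/4 + 814 = 3563/4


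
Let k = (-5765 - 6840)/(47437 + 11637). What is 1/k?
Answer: -59074/12605 ≈ -4.6866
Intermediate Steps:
k = -12605/59074 ≈ -0.21338
1/k = 1/(-12605/59074) = -59074/12605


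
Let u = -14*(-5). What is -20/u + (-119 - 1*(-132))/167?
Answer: -243/1169 ≈ -0.20787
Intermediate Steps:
u = 70
-20/u + (-119 - 1*(-132))/167 = -20/70 + (-119 - 1*(-132))/167 = -20*1/70 + (-119 + 132)*(1/167) = -2/7 + 13*(1/167) = -2/7 + 13/167 = -243/1169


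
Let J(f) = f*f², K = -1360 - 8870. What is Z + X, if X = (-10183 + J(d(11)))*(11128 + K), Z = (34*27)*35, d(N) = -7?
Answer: -9420218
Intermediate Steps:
K = -10230
J(f) = f³
Z = 32130 (Z = 918*35 = 32130)
X = -9452348 (X = (-10183 + (-7)³)*(11128 - 10230) = (-10183 - 343)*898 = -10526*898 = -9452348)
Z + X = 32130 - 9452348 = -9420218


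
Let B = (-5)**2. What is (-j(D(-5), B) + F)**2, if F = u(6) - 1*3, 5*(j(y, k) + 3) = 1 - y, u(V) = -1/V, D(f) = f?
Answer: 1681/900 ≈ 1.8678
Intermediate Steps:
B = 25
j(y, k) = -14/5 - y/5 (j(y, k) = -3 + (1 - y)/5 = -3 + (1/5 - y/5) = -14/5 - y/5)
F = -19/6 (F = -1/6 - 1*3 = -1*1/6 - 3 = -1/6 - 3 = -19/6 ≈ -3.1667)
(-j(D(-5), B) + F)**2 = (-(-14/5 - 1/5*(-5)) - 19/6)**2 = (-(-14/5 + 1) - 19/6)**2 = (-1*(-9/5) - 19/6)**2 = (9/5 - 19/6)**2 = (-41/30)**2 = 1681/900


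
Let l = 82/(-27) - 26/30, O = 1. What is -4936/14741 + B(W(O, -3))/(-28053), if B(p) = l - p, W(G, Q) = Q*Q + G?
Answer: -18665728223/55826451855 ≈ -0.33435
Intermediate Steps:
l = -527/135 (l = 82*(-1/27) - 26*1/30 = -82/27 - 13/15 = -527/135 ≈ -3.9037)
W(G, Q) = G + Q**2 (W(G, Q) = Q**2 + G = G + Q**2)
B(p) = -527/135 - p
-4936/14741 + B(W(O, -3))/(-28053) = -4936/14741 + (-527/135 - (1 + (-3)**2))/(-28053) = -4936*1/14741 + (-527/135 - (1 + 9))*(-1/28053) = -4936/14741 + (-527/135 - 1*10)*(-1/28053) = -4936/14741 + (-527/135 - 10)*(-1/28053) = -4936/14741 - 1877/135*(-1/28053) = -4936/14741 + 1877/3787155 = -18665728223/55826451855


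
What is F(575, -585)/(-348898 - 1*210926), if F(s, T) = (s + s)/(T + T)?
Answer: 115/65499408 ≈ 1.7557e-6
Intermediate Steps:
F(s, T) = s/T (F(s, T) = (2*s)/((2*T)) = (2*s)*(1/(2*T)) = s/T)
F(575, -585)/(-348898 - 1*210926) = (575/(-585))/(-348898 - 1*210926) = (575*(-1/585))/(-348898 - 210926) = -115/117/(-559824) = -115/117*(-1/559824) = 115/65499408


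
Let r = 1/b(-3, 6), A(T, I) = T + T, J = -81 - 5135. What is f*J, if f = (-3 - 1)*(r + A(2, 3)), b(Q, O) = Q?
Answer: 229504/3 ≈ 76501.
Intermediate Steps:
J = -5216
A(T, I) = 2*T
r = -1/3 (r = 1/(-3) = -1/3 ≈ -0.33333)
f = -44/3 (f = (-3 - 1)*(-1/3 + 2*2) = -4*(-1/3 + 4) = -4*11/3 = -44/3 ≈ -14.667)
f*J = -44/3*(-5216) = 229504/3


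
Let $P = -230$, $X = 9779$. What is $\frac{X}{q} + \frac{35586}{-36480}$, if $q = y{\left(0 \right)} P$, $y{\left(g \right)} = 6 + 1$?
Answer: $- \frac{985789}{139840} \approx -7.0494$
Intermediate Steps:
$y{\left(g \right)} = 7$
$q = -1610$ ($q = 7 \left(-230\right) = -1610$)
$\frac{X}{q} + \frac{35586}{-36480} = \frac{9779}{-1610} + \frac{35586}{-36480} = 9779 \left(- \frac{1}{1610}\right) + 35586 \left(- \frac{1}{36480}\right) = - \frac{1397}{230} - \frac{5931}{6080} = - \frac{985789}{139840}$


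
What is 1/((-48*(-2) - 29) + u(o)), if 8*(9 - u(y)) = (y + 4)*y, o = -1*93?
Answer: -8/7669 ≈ -0.0010432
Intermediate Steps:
o = -93
u(y) = 9 - y*(4 + y)/8 (u(y) = 9 - (y + 4)*y/8 = 9 - (4 + y)*y/8 = 9 - y*(4 + y)/8)
1/((-48*(-2) - 29) + u(o)) = 1/((-48*(-2) - 29) + (9 - ½*(-93) - ⅛*(-93)²)) = 1/((96 - 29) + (9 + 93/2 - ⅛*8649)) = 1/(67 + (9 + 93/2 - 8649/8)) = 1/(67 - 8205/8) = 1/(-7669/8) = -8/7669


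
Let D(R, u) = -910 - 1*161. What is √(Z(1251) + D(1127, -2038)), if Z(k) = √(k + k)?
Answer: √(-1071 + 3*√278) ≈ 31.953*I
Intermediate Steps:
D(R, u) = -1071 (D(R, u) = -910 - 161 = -1071)
Z(k) = √2*√k (Z(k) = √(2*k) = √2*√k)
√(Z(1251) + D(1127, -2038)) = √(√2*√1251 - 1071) = √(√2*(3*√139) - 1071) = √(3*√278 - 1071) = √(-1071 + 3*√278)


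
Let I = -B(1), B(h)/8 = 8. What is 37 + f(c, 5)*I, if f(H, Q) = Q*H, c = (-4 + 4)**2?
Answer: 37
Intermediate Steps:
B(h) = 64 (B(h) = 8*8 = 64)
c = 0 (c = 0**2 = 0)
f(H, Q) = H*Q
I = -64 (I = -1*64 = -64)
37 + f(c, 5)*I = 37 + (0*5)*(-64) = 37 + 0*(-64) = 37 + 0 = 37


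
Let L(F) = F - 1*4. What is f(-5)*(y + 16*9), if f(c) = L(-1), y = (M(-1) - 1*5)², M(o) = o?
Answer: -900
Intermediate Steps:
y = 36 (y = (-1 - 1*5)² = (-1 - 5)² = (-6)² = 36)
L(F) = -4 + F (L(F) = F - 4 = -4 + F)
f(c) = -5 (f(c) = -4 - 1 = -5)
f(-5)*(y + 16*9) = -5*(36 + 16*9) = -5*(36 + 144) = -5*180 = -900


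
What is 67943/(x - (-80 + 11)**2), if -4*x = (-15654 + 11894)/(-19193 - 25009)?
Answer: -1501608243/105223331 ≈ -14.271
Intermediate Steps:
x = -470/22101 (x = -(-15654 + 11894)/(4*(-19193 - 25009)) = -(-940)/(-44202) = -(-940)*(-1)/44202 = -1/4*1880/22101 = -470/22101 ≈ -0.021266)
67943/(x - (-80 + 11)**2) = 67943/(-470/22101 - (-80 + 11)**2) = 67943/(-470/22101 - 1*(-69)**2) = 67943/(-470/22101 - 1*4761) = 67943/(-470/22101 - 4761) = 67943/(-105223331/22101) = 67943*(-22101/105223331) = -1501608243/105223331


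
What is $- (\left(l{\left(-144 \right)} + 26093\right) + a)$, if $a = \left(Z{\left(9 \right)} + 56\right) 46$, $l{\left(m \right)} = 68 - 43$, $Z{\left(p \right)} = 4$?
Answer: $-28878$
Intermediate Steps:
$l{\left(m \right)} = 25$
$a = 2760$ ($a = \left(4 + 56\right) 46 = 60 \cdot 46 = 2760$)
$- (\left(l{\left(-144 \right)} + 26093\right) + a) = - (\left(25 + 26093\right) + 2760) = - (26118 + 2760) = \left(-1\right) 28878 = -28878$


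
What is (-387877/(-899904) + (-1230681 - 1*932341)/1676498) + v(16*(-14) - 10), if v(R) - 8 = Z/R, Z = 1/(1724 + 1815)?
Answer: 743467996608849121/104115261893438016 ≈ 7.1408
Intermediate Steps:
Z = 1/3539 ≈ 0.00028257
v(R) = 8 + 1/(3539*R)
(-387877/(-899904) + (-1230681 - 1*932341)/1676498) + v(16*(-14) - 10) = (-387877/(-899904) + (-1230681 - 1*932341)/1676498) + (8 + 1/(3539*(16*(-14) - 10))) = (-387877*(-1/899904) + (-1230681 - 932341)*(1/1676498)) + (8 + 1/(3539*(-224 - 10))) = (387877/899904 - 2163022*1/1676498) + (8 + (1/3539)/(-234)) = (387877/899904 - 1081511/838249) + (8 + (1/3539)*(-1/234)) = -648118567571/754343628096 + (8 - 1/828126) = -648118567571/754343628096 + 6625007/828126 = 743467996608849121/104115261893438016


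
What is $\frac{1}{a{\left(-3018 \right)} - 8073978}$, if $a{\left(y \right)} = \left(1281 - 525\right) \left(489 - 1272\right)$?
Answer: $- \frac{1}{8665926} \approx -1.1539 \cdot 10^{-7}$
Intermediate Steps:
$a{\left(y \right)} = -591948$ ($a{\left(y \right)} = 756 \left(-783\right) = -591948$)
$\frac{1}{a{\left(-3018 \right)} - 8073978} = \frac{1}{-591948 - 8073978} = \frac{1}{-8665926} = - \frac{1}{8665926}$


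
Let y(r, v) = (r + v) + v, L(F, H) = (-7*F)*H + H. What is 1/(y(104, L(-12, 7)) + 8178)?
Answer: 1/9472 ≈ 0.00010557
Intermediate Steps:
L(F, H) = H - 7*F*H (L(F, H) = -7*F*H + H = H - 7*F*H)
y(r, v) = r + 2*v
1/(y(104, L(-12, 7)) + 8178) = 1/((104 + 2*(7*(1 - 7*(-12)))) + 8178) = 1/((104 + 2*(7*(1 + 84))) + 8178) = 1/((104 + 2*(7*85)) + 8178) = 1/((104 + 2*595) + 8178) = 1/((104 + 1190) + 8178) = 1/(1294 + 8178) = 1/9472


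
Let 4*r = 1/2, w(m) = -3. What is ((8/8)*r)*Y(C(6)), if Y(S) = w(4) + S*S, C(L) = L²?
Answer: 1293/8 ≈ 161.63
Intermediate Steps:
r = ⅛ (r = (¼)/2 = (¼)*(½) = ⅛ ≈ 0.12500)
Y(S) = -3 + S² (Y(S) = -3 + S*S = -3 + S²)
((8/8)*r)*Y(C(6)) = ((8/8)*(⅛))*(-3 + (6²)²) = ((8*(⅛))*(⅛))*(-3 + 36²) = (1*(⅛))*(-3 + 1296) = (⅛)*1293 = 1293/8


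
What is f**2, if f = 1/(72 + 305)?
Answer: 1/142129 ≈ 7.0359e-6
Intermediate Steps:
f = 1/377 ≈ 0.0026525
f**2 = (1/377)**2 = 1/142129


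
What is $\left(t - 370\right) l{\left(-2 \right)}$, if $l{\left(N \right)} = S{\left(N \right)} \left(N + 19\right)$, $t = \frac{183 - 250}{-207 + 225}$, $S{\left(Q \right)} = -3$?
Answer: $\frac{114359}{6} \approx 19060.0$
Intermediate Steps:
$t = - \frac{67}{18} \approx -3.7222$
$l{\left(N \right)} = -57 - 3 N$ ($l{\left(N \right)} = - 3 \left(N + 19\right) = - 3 \left(19 + N\right) = -57 - 3 N$)
$\left(t - 370\right) l{\left(-2 \right)} = \left(- \frac{67}{18} - 370\right) \left(-57 - -6\right) = - \frac{6727 \left(-57 + 6\right)}{18} = \left(- \frac{6727}{18}\right) \left(-51\right) = \frac{114359}{6}$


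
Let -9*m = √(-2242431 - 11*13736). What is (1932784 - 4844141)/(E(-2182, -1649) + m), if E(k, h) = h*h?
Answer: -641241754126317/598918382744008 - 26202213*I*√2393527/598918382744008 ≈ -1.0707 - 6.7685e-5*I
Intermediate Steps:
E(k, h) = h²
m = -I*√2393527/9 (m = -√(-2242431 - 11*13736)/9 = -√(-2242431 - 151096)/9 = -I*√2393527/9 ≈ -171.9*I)
(1932784 - 4844141)/(E(-2182, -1649) + m) = (1932784 - 4844141)/((-1649)² - I*√2393527/9) = -2911357/(2719201 - I*√2393527/9)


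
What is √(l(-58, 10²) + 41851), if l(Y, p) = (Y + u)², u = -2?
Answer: √45451 ≈ 213.19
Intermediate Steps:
l(Y, p) = (-2 + Y)² (l(Y, p) = (Y - 2)² = (-2 + Y)²)
√(l(-58, 10²) + 41851) = √((-2 - 58)² + 41851) = √((-60)² + 41851) = √(3600 + 41851) = √45451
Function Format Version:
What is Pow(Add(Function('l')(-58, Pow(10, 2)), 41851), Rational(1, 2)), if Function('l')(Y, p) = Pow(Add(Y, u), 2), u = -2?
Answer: Pow(45451, Rational(1, 2)) ≈ 213.19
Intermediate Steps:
Function('l')(Y, p) = Pow(Add(-2, Y), 2) (Function('l')(Y, p) = Pow(Add(Y, -2), 2) = Pow(Add(-2, Y), 2))
Pow(Add(Function('l')(-58, Pow(10, 2)), 41851), Rational(1, 2)) = Pow(Add(Pow(Add(-2, -58), 2), 41851), Rational(1, 2)) = Pow(Add(Pow(-60, 2), 41851), Rational(1, 2)) = Pow(Add(3600, 41851), Rational(1, 2)) = Pow(45451, Rational(1, 2))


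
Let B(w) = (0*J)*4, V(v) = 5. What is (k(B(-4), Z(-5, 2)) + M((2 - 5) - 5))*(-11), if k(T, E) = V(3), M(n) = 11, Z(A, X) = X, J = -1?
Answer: -176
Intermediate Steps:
B(w) = 0 (B(w) = (0*(-1))*4 = 0*4 = 0)
k(T, E) = 5
(k(B(-4), Z(-5, 2)) + M((2 - 5) - 5))*(-11) = (5 + 11)*(-11) = 16*(-11) = -176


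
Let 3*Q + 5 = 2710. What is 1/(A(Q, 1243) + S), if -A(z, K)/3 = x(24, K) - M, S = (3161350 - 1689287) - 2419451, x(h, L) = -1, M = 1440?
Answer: -1/943065 ≈ -1.0604e-6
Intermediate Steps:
Q = 2705/3 (Q = -5/3 + (1/3)*2710 = -5/3 + 2710/3 = 2705/3 ≈ 901.67)
S = -947388 (S = 1472063 - 2419451 = -947388)
A(z, K) = 4323 (A(z, K) = -3*(-1 - 1*1440) = -3*(-1 - 1440) = -3*(-1441) = 4323)
1/(A(Q, 1243) + S) = 1/(4323 - 947388) = 1/(-943065) = -1/943065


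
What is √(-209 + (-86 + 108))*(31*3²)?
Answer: 279*I*√187 ≈ 3815.3*I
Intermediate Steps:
√(-209 + (-86 + 108))*(31*3²) = √(-209 + 22)*(31*9) = √(-187)*279 = (I*√187)*279 = 279*I*√187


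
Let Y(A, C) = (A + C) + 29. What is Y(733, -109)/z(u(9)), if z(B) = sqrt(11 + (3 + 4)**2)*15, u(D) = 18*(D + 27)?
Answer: 653*sqrt(15)/450 ≈ 5.6201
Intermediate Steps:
Y(A, C) = 29 + A + C
u(D) = 486 + 18*D (u(D) = 18*(27 + D) = 486 + 18*D)
z(B) = 30*sqrt(15) (z(B) = sqrt(11 + 7**2)*15 = sqrt(11 + 49)*15 = sqrt(60)*15 = (2*sqrt(15))*15 = 30*sqrt(15))
Y(733, -109)/z(u(9)) = (29 + 733 - 109)/((30*sqrt(15))) = 653*(sqrt(15)/450) = 653*sqrt(15)/450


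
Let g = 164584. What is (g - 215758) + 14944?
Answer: -36230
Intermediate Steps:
(g - 215758) + 14944 = (164584 - 215758) + 14944 = -51174 + 14944 = -36230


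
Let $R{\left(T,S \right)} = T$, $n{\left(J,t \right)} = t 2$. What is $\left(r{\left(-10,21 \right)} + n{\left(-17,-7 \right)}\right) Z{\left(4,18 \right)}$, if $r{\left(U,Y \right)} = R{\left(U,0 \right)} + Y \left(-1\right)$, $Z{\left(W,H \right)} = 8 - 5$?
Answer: $-135$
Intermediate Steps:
$n{\left(J,t \right)} = 2 t$
$Z{\left(W,H \right)} = 3$
$r{\left(U,Y \right)} = U - Y$ ($r{\left(U,Y \right)} = U + Y \left(-1\right) = U - Y$)
$\left(r{\left(-10,21 \right)} + n{\left(-17,-7 \right)}\right) Z{\left(4,18 \right)} = \left(\left(-10 - 21\right) + 2 \left(-7\right)\right) 3 = \left(\left(-10 - 21\right) - 14\right) 3 = \left(-31 - 14\right) 3 = \left(-45\right) 3 = -135$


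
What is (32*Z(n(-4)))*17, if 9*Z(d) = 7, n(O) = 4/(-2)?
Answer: 3808/9 ≈ 423.11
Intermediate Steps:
n(O) = -2 (n(O) = 4*(-½) = -2)
Z(d) = 7/9 (Z(d) = (⅑)*7 = 7/9)
(32*Z(n(-4)))*17 = (32*(7/9))*17 = (224/9)*17 = 3808/9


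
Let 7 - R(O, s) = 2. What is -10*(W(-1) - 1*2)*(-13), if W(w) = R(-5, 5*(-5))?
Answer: 390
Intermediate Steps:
R(O, s) = 5 (R(O, s) = 7 - 1*2 = 7 - 2 = 5)
W(w) = 5
-10*(W(-1) - 1*2)*(-13) = -10*(5 - 1*2)*(-13) = -10*(5 - 2)*(-13) = -10*3*(-13) = -30*(-13) = 390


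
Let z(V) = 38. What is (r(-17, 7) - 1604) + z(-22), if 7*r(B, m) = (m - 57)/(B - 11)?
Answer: -153443/98 ≈ -1565.7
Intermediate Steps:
r(B, m) = (-57 + m)/(7*(-11 + B)) (r(B, m) = ((m - 57)/(B - 11))/7 = ((-57 + m)/(-11 + B))/7 = (-57 + m)/(7*(-11 + B)))
(r(-17, 7) - 1604) + z(-22) = ((-57 + 7)/(7*(-11 - 17)) - 1604) + 38 = ((⅐)*(-50)/(-28) - 1604) + 38 = ((⅐)*(-1/28)*(-50) - 1604) + 38 = (25/98 - 1604) + 38 = -157167/98 + 38 = -153443/98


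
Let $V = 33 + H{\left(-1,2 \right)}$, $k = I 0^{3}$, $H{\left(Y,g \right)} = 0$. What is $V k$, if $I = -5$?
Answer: $0$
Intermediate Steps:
$k = 0$ ($k = - 5 \cdot 0^{3} = \left(-5\right) 0 = 0$)
$V = 33$ ($V = 33 + 0 = 33$)
$V k = 33 \cdot 0 = 0$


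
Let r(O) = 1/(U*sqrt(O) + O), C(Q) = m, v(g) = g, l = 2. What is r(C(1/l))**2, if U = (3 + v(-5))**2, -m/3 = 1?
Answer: I/(3*(-13*I + 8*sqrt(3))) ≈ -0.012004 + 0.012794*I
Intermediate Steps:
m = -3 (m = -3*1 = -3)
U = 4 (U = (3 - 5)**2 = (-2)**2 = 4)
C(Q) = -3
r(O) = 1/(O + 4*sqrt(O)) (r(O) = 1/(4*sqrt(O) + O) = 1/(O + 4*sqrt(O)))
r(C(1/l))**2 = (1/(-3 + 4*sqrt(-3)))**2 = (1/(-3 + 4*(I*sqrt(3))))**2 = (1/(-3 + 4*I*sqrt(3)))**2 = (-3 + 4*I*sqrt(3))**(-2)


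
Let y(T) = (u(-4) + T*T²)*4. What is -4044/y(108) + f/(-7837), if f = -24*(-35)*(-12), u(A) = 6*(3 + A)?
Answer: 12551843/9764902 ≈ 1.2854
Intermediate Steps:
u(A) = 18 + 6*A
f = -10080 (f = 840*(-12) = -10080)
y(T) = -24 + 4*T³ (y(T) = ((18 + 6*(-4)) + T*T²)*4 = ((18 - 24) + T³)*4 = (-6 + T³)*4 = -24 + 4*T³)
-4044/y(108) + f/(-7837) = -4044/(-24 + 4*108³) - 10080/(-7837) = -4044/(-24 + 4*1259712) - 10080*(-1/7837) = -4044/(-24 + 5038848) + 10080/7837 = -4044/5038824 + 10080/7837 = -4044*1/5038824 + 10080/7837 = -1/1246 + 10080/7837 = 12551843/9764902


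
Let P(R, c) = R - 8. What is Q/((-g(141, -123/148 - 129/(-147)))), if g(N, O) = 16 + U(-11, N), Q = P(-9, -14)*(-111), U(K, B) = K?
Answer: -1887/5 ≈ -377.40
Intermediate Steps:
P(R, c) = -8 + R
Q = 1887 (Q = (-8 - 9)*(-111) = -17*(-111) = 1887)
g(N, O) = 5 (g(N, O) = 16 - 11 = 5)
Q/((-g(141, -123/148 - 129/(-147)))) = 1887/((-1*5)) = 1887/(-5) = 1887*(-⅕) = -1887/5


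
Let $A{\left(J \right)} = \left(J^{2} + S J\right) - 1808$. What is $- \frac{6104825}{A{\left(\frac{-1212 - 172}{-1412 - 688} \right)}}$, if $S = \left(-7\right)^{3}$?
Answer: $\frac{1682642390625}{560516234} \approx 3002.0$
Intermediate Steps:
$S = -343$
$A{\left(J \right)} = -1808 + J^{2} - 343 J$ ($A{\left(J \right)} = \left(J^{2} - 343 J\right) - 1808 = -1808 + J^{2} - 343 J$)
$- \frac{6104825}{A{\left(\frac{-1212 - 172}{-1412 - 688} \right)}} = - \frac{6104825}{-1808 + \left(\frac{-1212 - 172}{-1412 - 688}\right)^{2} - 343 \frac{-1212 - 172}{-1412 - 688}} = - \frac{6104825}{-1808 + \left(- \frac{1384}{-2100}\right)^{2} - 343 \left(- \frac{1384}{-2100}\right)} = - \frac{6104825}{-1808 + \left(\left(-1384\right) \left(- \frac{1}{2100}\right)\right)^{2} - 343 \left(\left(-1384\right) \left(- \frac{1}{2100}\right)\right)} = - \frac{6104825}{-1808 + \left(\frac{346}{525}\right)^{2} - \frac{16954}{75}} = - \frac{6104825}{-1808 + \frac{119716}{275625} - \frac{16954}{75}} = - \frac{6104825}{- \frac{560516234}{275625}} = \left(-6104825\right) \left(- \frac{275625}{560516234}\right) = \frac{1682642390625}{560516234}$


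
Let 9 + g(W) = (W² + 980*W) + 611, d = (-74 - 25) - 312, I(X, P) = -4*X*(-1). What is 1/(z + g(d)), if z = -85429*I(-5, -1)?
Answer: 1/1475323 ≈ 6.7782e-7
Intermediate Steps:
I(X, P) = 4*X
z = 1708580 (z = -341716*(-5) = -85429*(-20) = 1708580)
d = -411 (d = -99 - 312 = -411)
g(W) = 602 + W² + 980*W (g(W) = -9 + ((W² + 980*W) + 611) = -9 + (611 + W² + 980*W) = 602 + W² + 980*W)
1/(z + g(d)) = 1/(1708580 + (602 + (-411)² + 980*(-411))) = 1/(1708580 + (602 + 168921 - 402780)) = 1/(1708580 - 233257) = 1/1475323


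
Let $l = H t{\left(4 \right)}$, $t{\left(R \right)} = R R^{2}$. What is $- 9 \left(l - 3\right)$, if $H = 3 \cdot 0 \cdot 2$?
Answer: $27$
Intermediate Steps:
$t{\left(R \right)} = R^{3}$
$H = 0$ ($H = 0 \cdot 2 = 0$)
$l = 0$ ($l = 0 \cdot 4^{3} = 0 \cdot 64 = 0$)
$- 9 \left(l - 3\right) = - 9 \left(0 - 3\right) = \left(-9\right) \left(-3\right) = 27$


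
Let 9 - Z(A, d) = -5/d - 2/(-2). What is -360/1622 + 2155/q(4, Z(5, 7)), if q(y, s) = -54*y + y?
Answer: -1785865/171932 ≈ -10.387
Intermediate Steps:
Z(A, d) = 8 + 5/d (Z(A, d) = 9 - (-5/d - 2/(-2)) = 9 - (-5/d - 2*(-½)) = 9 - (-5/d + 1) = 9 - (1 - 5/d) = 9 + (-1 + 5/d) = 8 + 5/d)
q(y, s) = -53*y
-360/1622 + 2155/q(4, Z(5, 7)) = -360/1622 + 2155/((-53*4)) = -360*1/1622 + 2155/(-212) = -180/811 + 2155*(-1/212) = -180/811 - 2155/212 = -1785865/171932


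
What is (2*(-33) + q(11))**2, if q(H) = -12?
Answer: 6084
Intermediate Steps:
(2*(-33) + q(11))**2 = (2*(-33) - 12)**2 = (-66 - 12)**2 = (-78)**2 = 6084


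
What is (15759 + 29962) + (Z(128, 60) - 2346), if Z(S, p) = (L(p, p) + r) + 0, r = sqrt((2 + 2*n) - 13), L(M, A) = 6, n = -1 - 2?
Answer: 43381 + I*sqrt(17) ≈ 43381.0 + 4.1231*I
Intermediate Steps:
n = -3
r = I*sqrt(17) (r = sqrt((2 + 2*(-3)) - 13) = sqrt((2 - 6) - 13) = sqrt(-4 - 13) = sqrt(-17) = I*sqrt(17) ≈ 4.1231*I)
Z(S, p) = 6 + I*sqrt(17) (Z(S, p) = (6 + I*sqrt(17)) + 0 = 6 + I*sqrt(17))
(15759 + 29962) + (Z(128, 60) - 2346) = (15759 + 29962) + ((6 + I*sqrt(17)) - 2346) = 45721 + (-2340 + I*sqrt(17)) = 43381 + I*sqrt(17)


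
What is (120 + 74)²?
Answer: 37636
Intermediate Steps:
(120 + 74)² = 194² = 37636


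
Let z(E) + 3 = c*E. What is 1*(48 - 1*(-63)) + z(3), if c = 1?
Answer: 111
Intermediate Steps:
z(E) = -3 + E (z(E) = -3 + 1*E = -3 + E)
1*(48 - 1*(-63)) + z(3) = 1*(48 - 1*(-63)) + (-3 + 3) = 1*(48 + 63) + 0 = 1*111 + 0 = 111 + 0 = 111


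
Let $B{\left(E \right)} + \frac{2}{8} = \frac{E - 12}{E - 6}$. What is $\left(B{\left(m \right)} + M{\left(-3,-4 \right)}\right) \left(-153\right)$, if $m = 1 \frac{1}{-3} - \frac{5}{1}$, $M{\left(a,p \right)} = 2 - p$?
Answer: $- \frac{4455}{4} \approx -1113.8$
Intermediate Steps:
$m = - \frac{16}{3}$ ($m = 1 \left(- \frac{1}{3}\right) - 5 = - \frac{1}{3} - 5 = - \frac{16}{3} \approx -5.3333$)
$B{\left(E \right)} = - \frac{1}{4} + \frac{-12 + E}{-6 + E}$ ($B{\left(E \right)} = - \frac{1}{4} + \frac{E - 12}{E - 6} = - \frac{1}{4} + \frac{-12 + E}{-6 + E}$)
$\left(B{\left(m \right)} + M{\left(-3,-4 \right)}\right) \left(-153\right) = \left(\frac{3 \left(-14 - \frac{16}{3}\right)}{4 \left(-6 - \frac{16}{3}\right)} + \left(2 - -4\right)\right) \left(-153\right) = \left(\frac{3}{4} \frac{1}{- \frac{34}{3}} \left(- \frac{58}{3}\right) + \left(2 + 4\right)\right) \left(-153\right) = \left(\frac{3}{4} \left(- \frac{3}{34}\right) \left(- \frac{58}{3}\right) + 6\right) \left(-153\right) = \left(\frac{87}{68} + 6\right) \left(-153\right) = \frac{495}{68} \left(-153\right) = - \frac{4455}{4}$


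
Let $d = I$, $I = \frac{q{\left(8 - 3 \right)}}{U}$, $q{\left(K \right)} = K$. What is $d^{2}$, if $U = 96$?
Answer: $\frac{25}{9216} \approx 0.0027127$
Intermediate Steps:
$I = \frac{5}{96}$ ($I = \frac{8 - 3}{96} = \left(8 - 3\right) \frac{1}{96} = 5 \cdot \frac{1}{96} = \frac{5}{96} \approx 0.052083$)
$d = \frac{5}{96} \approx 0.052083$
$d^{2} = \left(\frac{5}{96}\right)^{2} = \frac{25}{9216}$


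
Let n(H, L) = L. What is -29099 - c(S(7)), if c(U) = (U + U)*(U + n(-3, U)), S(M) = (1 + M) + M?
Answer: -29999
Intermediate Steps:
S(M) = 1 + 2*M
c(U) = 4*U**2 (c(U) = (U + U)*(U + U) = (2*U)*(2*U) = 4*U**2)
-29099 - c(S(7)) = -29099 - 4*(1 + 2*7)**2 = -29099 - 4*(1 + 14)**2 = -29099 - 4*15**2 = -29099 - 4*225 = -29099 - 1*900 = -29099 - 900 = -29999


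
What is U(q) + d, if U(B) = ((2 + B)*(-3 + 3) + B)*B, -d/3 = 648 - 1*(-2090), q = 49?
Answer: -5813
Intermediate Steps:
d = -8214 (d = -3*(648 - 1*(-2090)) = -3*(648 + 2090) = -3*2738 = -8214)
U(B) = B² (U(B) = ((2 + B)*0 + B)*B = (0 + B)*B = B*B = B²)
U(q) + d = 49² - 8214 = 2401 - 8214 = -5813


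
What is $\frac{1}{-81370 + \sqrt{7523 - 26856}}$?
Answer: $- \frac{81370}{6621096233} - \frac{i \sqrt{19333}}{6621096233} \approx -1.2289 \cdot 10^{-5} - 2.1 \cdot 10^{-8} i$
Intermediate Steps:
$\frac{1}{-81370 + \sqrt{7523 - 26856}} = \frac{1}{-81370 + \sqrt{-19333}} = \frac{1}{-81370 + i \sqrt{19333}}$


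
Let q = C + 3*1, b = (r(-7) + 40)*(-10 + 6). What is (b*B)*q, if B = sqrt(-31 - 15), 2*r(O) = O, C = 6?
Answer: -1314*I*sqrt(46) ≈ -8912.0*I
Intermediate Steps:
r(O) = O/2
b = -146 (b = ((1/2)*(-7) + 40)*(-10 + 6) = (-7/2 + 40)*(-4) = (73/2)*(-4) = -146)
q = 9 (q = 6 + 3*1 = 6 + 3 = 9)
B = I*sqrt(46) (B = sqrt(-46) = I*sqrt(46) ≈ 6.7823*I)
(b*B)*q = -146*I*sqrt(46)*9 = -1314*I*sqrt(46)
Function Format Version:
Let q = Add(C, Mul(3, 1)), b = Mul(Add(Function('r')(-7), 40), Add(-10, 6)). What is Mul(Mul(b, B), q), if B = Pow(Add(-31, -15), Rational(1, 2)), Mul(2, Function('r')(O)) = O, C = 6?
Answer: Mul(-1314, I, Pow(46, Rational(1, 2))) ≈ Mul(-8912.0, I)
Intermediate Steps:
Function('r')(O) = Mul(Rational(1, 2), O)
b = -146 (b = Mul(Add(Mul(Rational(1, 2), -7), 40), Add(-10, 6)) = Mul(Add(Rational(-7, 2), 40), -4) = Mul(Rational(73, 2), -4) = -146)
q = 9 (q = Add(6, Mul(3, 1)) = Add(6, 3) = 9)
B = Mul(I, Pow(46, Rational(1, 2))) (B = Pow(-46, Rational(1, 2)) = Mul(I, Pow(46, Rational(1, 2))) ≈ Mul(6.7823, I))
Mul(Mul(b, B), q) = Mul(Mul(-146, Mul(I, Pow(46, Rational(1, 2)))), 9) = Mul(Mul(-146, I, Pow(46, Rational(1, 2))), 9) = Mul(-1314, I, Pow(46, Rational(1, 2)))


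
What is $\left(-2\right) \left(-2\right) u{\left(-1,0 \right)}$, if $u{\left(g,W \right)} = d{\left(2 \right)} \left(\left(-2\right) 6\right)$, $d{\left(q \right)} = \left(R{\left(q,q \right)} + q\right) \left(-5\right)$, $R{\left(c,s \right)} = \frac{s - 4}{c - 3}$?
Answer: $960$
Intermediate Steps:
$R{\left(c,s \right)} = \frac{-4 + s}{-3 + c}$
$d{\left(q \right)} = - 5 q - \frac{5 \left(-4 + q\right)}{-3 + q}$ ($d{\left(q \right)} = \left(\frac{-4 + q}{-3 + q} + q\right) \left(-5\right) = \left(q + \frac{-4 + q}{-3 + q}\right) \left(-5\right) = - 5 q - \frac{5 \left(-4 + q\right)}{-3 + q}$)
$u{\left(g,W \right)} = 240$ ($u{\left(g,W \right)} = \frac{5 \left(4 - 2^{2} + 2 \cdot 2\right)}{-3 + 2} \left(\left(-2\right) 6\right) = \frac{5 \left(4 - 4 + 4\right)}{-1} \left(-12\right) = 5 \left(-1\right) \left(4 - 4 + 4\right) \left(-12\right) = 5 \left(-1\right) 4 \left(-12\right) = \left(-20\right) \left(-12\right) = 240$)
$\left(-2\right) \left(-2\right) u{\left(-1,0 \right)} = \left(-2\right) \left(-2\right) 240 = 4 \cdot 240 = 960$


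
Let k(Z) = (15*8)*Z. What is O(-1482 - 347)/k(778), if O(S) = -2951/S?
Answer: 2951/170755440 ≈ 1.7282e-5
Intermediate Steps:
k(Z) = 120*Z
O(-1482 - 347)/k(778) = (-2951/(-1482 - 347))/((120*778)) = -2951/(-1829)/93360 = -2951*(-1/1829)*(1/93360) = (2951/1829)*(1/93360) = 2951/170755440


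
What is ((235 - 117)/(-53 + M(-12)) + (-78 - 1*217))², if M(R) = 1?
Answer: 59737441/676 ≈ 88369.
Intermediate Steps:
((235 - 117)/(-53 + M(-12)) + (-78 - 1*217))² = ((235 - 117)/(-53 + 1) + (-78 - 1*217))² = (118/(-52) + (-78 - 217))² = (118*(-1/52) - 295)² = (-59/26 - 295)² = (-7729/26)² = 59737441/676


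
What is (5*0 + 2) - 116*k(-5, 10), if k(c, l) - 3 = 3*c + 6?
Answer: 698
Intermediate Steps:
k(c, l) = 9 + 3*c (k(c, l) = 3 + (3*c + 6) = 3 + (6 + 3*c) = 9 + 3*c)
(5*0 + 2) - 116*k(-5, 10) = (5*0 + 2) - 116*(9 + 3*(-5)) = (0 + 2) - 116*(9 - 15) = 2 - 116*(-6) = 2 + 696 = 698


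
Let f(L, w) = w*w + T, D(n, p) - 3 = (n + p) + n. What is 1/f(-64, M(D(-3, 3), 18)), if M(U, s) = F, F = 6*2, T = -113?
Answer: 1/31 ≈ 0.032258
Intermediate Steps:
D(n, p) = 3 + p + 2*n (D(n, p) = 3 + ((n + p) + n) = 3 + (p + 2*n) = 3 + p + 2*n)
F = 12
M(U, s) = 12
f(L, w) = -113 + w² (f(L, w) = w*w - 113 = w² - 113 = -113 + w²)
1/f(-64, M(D(-3, 3), 18)) = 1/(-113 + 12²) = 1/(-113 + 144) = 1/31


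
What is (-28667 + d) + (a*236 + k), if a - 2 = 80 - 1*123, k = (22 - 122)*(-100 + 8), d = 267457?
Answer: 238314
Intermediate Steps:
k = 9200 (k = -100*(-92) = 9200)
a = -41 (a = 2 + (80 - 1*123) = 2 + (80 - 123) = 2 - 43 = -41)
(-28667 + d) + (a*236 + k) = (-28667 + 267457) + (-41*236 + 9200) = 238790 + (-9676 + 9200) = 238790 - 476 = 238314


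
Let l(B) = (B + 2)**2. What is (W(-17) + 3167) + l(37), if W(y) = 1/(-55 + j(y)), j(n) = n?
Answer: 337535/72 ≈ 4688.0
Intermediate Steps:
l(B) = (2 + B)**2
W(y) = 1/(-55 + y)
(W(-17) + 3167) + l(37) = (1/(-55 - 17) + 3167) + (2 + 37)**2 = (1/(-72) + 3167) + 39**2 = (-1/72 + 3167) + 1521 = 228023/72 + 1521 = 337535/72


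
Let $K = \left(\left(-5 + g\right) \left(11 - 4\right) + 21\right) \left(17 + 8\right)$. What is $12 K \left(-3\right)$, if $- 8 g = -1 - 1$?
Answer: $11025$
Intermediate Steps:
$g = \frac{1}{4}$ ($g = - \frac{-1 - 1}{8} = \left(- \frac{1}{8}\right) \left(-2\right) = \frac{1}{4} \approx 0.25$)
$K = - \frac{1225}{4}$ ($K = \left(\left(-5 + \frac{1}{4}\right) \left(11 - 4\right) + 21\right) \left(17 + 8\right) = \left(\left(- \frac{19}{4}\right) 7 + 21\right) 25 = \left(- \frac{133}{4} + 21\right) 25 = \left(- \frac{49}{4}\right) 25 = - \frac{1225}{4} \approx -306.25$)
$12 K \left(-3\right) = 12 \left(- \frac{1225}{4}\right) \left(-3\right) = \left(-3675\right) \left(-3\right) = 11025$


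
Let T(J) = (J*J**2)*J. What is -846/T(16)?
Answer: -423/32768 ≈ -0.012909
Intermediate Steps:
T(J) = J**4 (T(J) = J**3*J = J**4)
-846/T(16) = -846/(16**4) = -846/65536 = -846*1/65536 = -423/32768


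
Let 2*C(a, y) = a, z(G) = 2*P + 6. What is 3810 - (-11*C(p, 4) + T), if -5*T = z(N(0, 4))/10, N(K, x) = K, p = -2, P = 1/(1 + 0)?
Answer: 94979/25 ≈ 3799.2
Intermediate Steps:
P = 1 (P = 1/1 = 1)
z(G) = 8 (z(G) = 2*1 + 6 = 2 + 6 = 8)
C(a, y) = a/2
T = -4/25 (T = -8/(5*10) = -⅕*⅘ = -4/25 ≈ -0.16000)
3810 - (-11*C(p, 4) + T) = 3810 - (-11*(-2)/2 - 4/25) = 3810 - (-11*(-1) - 4/25) = 3810 - (11 - 4/25) = 3810 - 1*271/25 = 3810 - 271/25 = 94979/25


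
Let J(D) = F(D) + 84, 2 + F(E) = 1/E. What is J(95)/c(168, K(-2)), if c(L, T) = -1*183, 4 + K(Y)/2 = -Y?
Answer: -2597/5795 ≈ -0.44814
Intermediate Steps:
K(Y) = -8 - 2*Y (K(Y) = -8 + 2*(-Y) = -8 - 2*Y)
c(L, T) = -183
F(E) = -2 + 1/E
J(D) = 82 + 1/D (J(D) = (-2 + 1/D) + 84 = 82 + 1/D)
J(95)/c(168, K(-2)) = (82 + 1/95)/(-183) = (82 + 1/95)*(-1/183) = (7791/95)*(-1/183) = -2597/5795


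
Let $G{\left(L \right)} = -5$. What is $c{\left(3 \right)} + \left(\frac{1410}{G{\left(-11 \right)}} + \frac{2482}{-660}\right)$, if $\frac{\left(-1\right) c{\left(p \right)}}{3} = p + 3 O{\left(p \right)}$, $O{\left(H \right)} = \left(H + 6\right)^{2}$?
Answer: $- \frac{337841}{330} \approx -1023.8$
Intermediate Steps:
$O{\left(H \right)} = \left(6 + H\right)^{2}$
$c{\left(p \right)} = - 9 \left(6 + p\right)^{2} - 3 p$ ($c{\left(p \right)} = - 3 \left(p + 3 \left(6 + p\right)^{2}\right) = - 9 \left(6 + p\right)^{2} - 3 p$)
$c{\left(3 \right)} + \left(\frac{1410}{G{\left(-11 \right)}} + \frac{2482}{-660}\right) = \left(- 9 \left(6 + 3\right)^{2} - 9\right) + \left(\frac{1410}{-5} + \frac{2482}{-660}\right) = \left(- 9 \cdot 9^{2} - 9\right) + \left(1410 \left(- \frac{1}{5}\right) + 2482 \left(- \frac{1}{660}\right)\right) = \left(\left(-9\right) 81 - 9\right) - \frac{94301}{330} = \left(-729 - 9\right) - \frac{94301}{330} = -738 - \frac{94301}{330} = - \frac{337841}{330}$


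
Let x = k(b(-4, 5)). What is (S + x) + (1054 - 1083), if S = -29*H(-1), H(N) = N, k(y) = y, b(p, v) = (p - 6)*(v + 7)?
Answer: -120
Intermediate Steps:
b(p, v) = (-6 + p)*(7 + v)
x = -120 (x = -42 - 6*5 + 7*(-4) - 4*5 = -42 - 30 - 28 - 20 = -120)
S = 29 (S = -29*(-1) = 29)
(S + x) + (1054 - 1083) = (29 - 120) + (1054 - 1083) = -91 - 29 = -120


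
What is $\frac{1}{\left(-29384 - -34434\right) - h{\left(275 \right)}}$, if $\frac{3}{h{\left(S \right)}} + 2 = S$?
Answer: $\frac{91}{459549} \approx 0.00019802$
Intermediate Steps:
$h{\left(S \right)} = \frac{3}{-2 + S}$
$\frac{1}{\left(-29384 - -34434\right) - h{\left(275 \right)}} = \frac{1}{\left(-29384 - -34434\right) - \frac{3}{-2 + 275}} = \frac{1}{\left(-29384 + 34434\right) - \frac{3}{273}} = \frac{1}{5050 - 3 \cdot \frac{1}{273}} = \frac{1}{5050 - \frac{1}{91}} = \frac{1}{\frac{459549}{91}} = \frac{91}{459549}$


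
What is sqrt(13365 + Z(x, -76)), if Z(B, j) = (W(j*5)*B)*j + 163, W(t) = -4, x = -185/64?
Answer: sqrt(50597)/2 ≈ 112.47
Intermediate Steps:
x = -185/64 (x = -185*1/64 = -185/64 ≈ -2.8906)
Z(B, j) = 163 - 4*B*j (Z(B, j) = (-4*B)*j + 163 = -4*B*j + 163 = 163 - 4*B*j)
sqrt(13365 + Z(x, -76)) = sqrt(13365 + (163 - 4*(-185/64)*(-76))) = sqrt(13365 + (163 - 3515/4)) = sqrt(13365 - 2863/4) = sqrt(50597/4) = sqrt(50597)/2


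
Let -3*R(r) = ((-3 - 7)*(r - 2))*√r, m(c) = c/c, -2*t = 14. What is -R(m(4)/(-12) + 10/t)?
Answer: 1475*I*√2667/5292 ≈ 14.394*I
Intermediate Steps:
t = -7 (t = -½*14 = -7)
m(c) = 1
R(r) = -√r*(20 - 10*r)/3 (R(r) = -(-3 - 7)*(r - 2)*√r/3 = -(-10*(-2 + r))*√r/3 = -(20 - 10*r)*√r/3 = -√r*(20 - 10*r)/3)
-R(m(4)/(-12) + 10/t) = -10*√(1/(-12) + 10/(-7))*(-2 + (1/(-12) + 10/(-7)))/3 = -10*√(1*(-1/12) + 10*(-⅐))*(-2 + (1*(-1/12) + 10*(-⅐)))/3 = -10*√(-1/12 - 10/7)*(-2 + (-1/12 - 10/7))/3 = -10*√(-127/84)*(-2 - 127/84)/3 = -10*I*√2667/42*(-295)/(3*84) = -(-1475)*I*√2667/5292 = 1475*I*√2667/5292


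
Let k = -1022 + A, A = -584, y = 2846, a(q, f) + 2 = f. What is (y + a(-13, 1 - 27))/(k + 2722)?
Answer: 1409/558 ≈ 2.5251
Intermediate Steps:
a(q, f) = -2 + f
k = -1606 (k = -1022 - 584 = -1606)
(y + a(-13, 1 - 27))/(k + 2722) = (2846 + (-2 + (1 - 27)))/(-1606 + 2722) = (2846 + (-2 - 26))/1116 = (2846 - 28)*(1/1116) = 2818*(1/1116) = 1409/558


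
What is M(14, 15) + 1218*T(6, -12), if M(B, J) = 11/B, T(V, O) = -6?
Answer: -102301/14 ≈ -7307.2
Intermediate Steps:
M(14, 15) + 1218*T(6, -12) = 11/14 + 1218*(-6) = 11*(1/14) - 7308 = 11/14 - 7308 = -102301/14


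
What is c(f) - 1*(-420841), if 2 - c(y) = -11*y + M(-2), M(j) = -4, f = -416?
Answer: 416271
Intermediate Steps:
c(y) = 6 + 11*y (c(y) = 2 - (-11*y - 4) = 2 - (-4 - 11*y) = 2 + (4 + 11*y) = 6 + 11*y)
c(f) - 1*(-420841) = (6 + 11*(-416)) - 1*(-420841) = (6 - 4576) + 420841 = -4570 + 420841 = 416271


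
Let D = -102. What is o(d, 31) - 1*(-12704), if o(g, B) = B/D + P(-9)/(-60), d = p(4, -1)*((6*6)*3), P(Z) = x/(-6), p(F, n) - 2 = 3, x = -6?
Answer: 4319251/340 ≈ 12704.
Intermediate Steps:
p(F, n) = 5 (p(F, n) = 2 + 3 = 5)
P(Z) = 1 (P(Z) = -6/(-6) = -6*(-⅙) = 1)
d = 540 (d = 5*((6*6)*3) = 5*(36*3) = 5*108 = 540)
o(g, B) = -1/60 - B/102 (o(g, B) = B/(-102) + 1/(-60) = B*(-1/102) + 1*(-1/60) = -B/102 - 1/60 = -1/60 - B/102)
o(d, 31) - 1*(-12704) = (-1/60 - 1/102*31) - 1*(-12704) = (-1/60 - 31/102) + 12704 = -109/340 + 12704 = 4319251/340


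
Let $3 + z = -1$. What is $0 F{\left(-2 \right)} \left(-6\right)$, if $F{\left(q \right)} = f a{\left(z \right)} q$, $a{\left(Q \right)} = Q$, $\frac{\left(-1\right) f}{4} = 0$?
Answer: $0$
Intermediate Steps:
$z = -4$ ($z = -3 - 1 = -4$)
$f = 0$ ($f = \left(-4\right) 0 = 0$)
$F{\left(q \right)} = 0$ ($F{\left(q \right)} = 0 \left(-4\right) q = 0 q = 0$)
$0 F{\left(-2 \right)} \left(-6\right) = 0 \cdot 0 \left(-6\right) = 0 \left(-6\right) = 0$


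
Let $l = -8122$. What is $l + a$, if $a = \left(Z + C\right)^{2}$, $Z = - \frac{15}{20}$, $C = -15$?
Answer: $- \frac{125983}{16} \approx -7873.9$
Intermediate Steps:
$Z = - \frac{3}{4}$ ($Z = \left(-15\right) \frac{1}{20} = - \frac{3}{4} \approx -0.75$)
$a = \frac{3969}{16}$ ($a = \left(- \frac{3}{4} - 15\right)^{2} = \left(- \frac{63}{4}\right)^{2} = \frac{3969}{16} \approx 248.06$)
$l + a = -8122 + \frac{3969}{16} = - \frac{125983}{16}$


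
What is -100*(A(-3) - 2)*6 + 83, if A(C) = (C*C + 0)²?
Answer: -47317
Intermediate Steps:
A(C) = C⁴ (A(C) = (C² + 0)² = (C²)² = C⁴)
-100*(A(-3) - 2)*6 + 83 = -100*((-3)⁴ - 2)*6 + 83 = -100*(81 - 2)*6 + 83 = -7900*6 + 83 = -100*474 + 83 = -47400 + 83 = -47317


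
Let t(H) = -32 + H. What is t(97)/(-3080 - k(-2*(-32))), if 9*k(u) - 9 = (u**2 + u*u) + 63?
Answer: -45/2768 ≈ -0.016257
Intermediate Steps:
k(u) = 8 + 2*u**2/9 (k(u) = 1 + ((u**2 + u*u) + 63)/9 = 1 + ((u**2 + u**2) + 63)/9 = 1 + (2*u**2 + 63)/9 = 1 + (63 + 2*u**2)/9 = 1 + (7 + 2*u**2/9) = 8 + 2*u**2/9)
t(97)/(-3080 - k(-2*(-32))) = (-32 + 97)/(-3080 - (8 + 2*(-2*(-32))**2/9)) = 65/(-3080 - (8 + (2/9)*64**2)) = 65/(-3080 - (8 + (2/9)*4096)) = 65/(-3080 - (8 + 8192/9)) = 65/(-3080 - 1*8264/9) = 65/(-3080 - 8264/9) = 65/(-35984/9) = 65*(-9/35984) = -45/2768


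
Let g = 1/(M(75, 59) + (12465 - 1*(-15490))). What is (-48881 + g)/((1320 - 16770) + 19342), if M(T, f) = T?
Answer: -1370134429/109092760 ≈ -12.559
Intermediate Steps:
g = 1/28030 (g = 1/(75 + (12465 - 1*(-15490))) = 1/(75 + (12465 + 15490)) = 1/(75 + 27955) = 1/28030 ≈ 3.5676e-5)
(-48881 + g)/((1320 - 16770) + 19342) = (-48881 + 1/28030)/((1320 - 16770) + 19342) = -1370134429/(28030*(-15450 + 19342)) = -1370134429/28030/3892 = -1370134429/28030*1/3892 = -1370134429/109092760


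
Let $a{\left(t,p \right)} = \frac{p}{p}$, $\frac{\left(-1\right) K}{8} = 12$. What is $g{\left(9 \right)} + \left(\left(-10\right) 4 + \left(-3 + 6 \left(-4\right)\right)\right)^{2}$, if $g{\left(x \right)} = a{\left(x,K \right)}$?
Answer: $4490$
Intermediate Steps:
$K = -96$ ($K = \left(-8\right) 12 = -96$)
$a{\left(t,p \right)} = 1$
$g{\left(x \right)} = 1$
$g{\left(9 \right)} + \left(\left(-10\right) 4 + \left(-3 + 6 \left(-4\right)\right)\right)^{2} = 1 + \left(\left(-10\right) 4 + \left(-3 + 6 \left(-4\right)\right)\right)^{2} = 1 + \left(-40 - 27\right)^{2} = 1 + \left(-67\right)^{2} = 1 + 4489 = 4490$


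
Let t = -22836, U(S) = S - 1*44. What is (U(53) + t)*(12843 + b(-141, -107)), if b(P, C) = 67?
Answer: -294696570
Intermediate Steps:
U(S) = -44 + S (U(S) = S - 44 = -44 + S)
(U(53) + t)*(12843 + b(-141, -107)) = ((-44 + 53) - 22836)*(12843 + 67) = (9 - 22836)*12910 = -22827*12910 = -294696570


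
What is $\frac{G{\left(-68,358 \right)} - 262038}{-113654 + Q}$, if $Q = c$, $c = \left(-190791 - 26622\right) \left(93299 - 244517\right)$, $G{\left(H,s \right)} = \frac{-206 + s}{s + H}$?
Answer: $- \frac{18997717}{2383556790050} \approx -7.9703 \cdot 10^{-6}$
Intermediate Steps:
$G{\left(H,s \right)} = \frac{-206 + s}{H + s}$
$c = 32876759034$ ($c = \left(-217413\right) \left(-151218\right) = 32876759034$)
$Q = 32876759034$
$\frac{G{\left(-68,358 \right)} - 262038}{-113654 + Q} = \frac{\frac{-206 + 358}{-68 + 358} - 262038}{-113654 + 32876759034} = \frac{\frac{1}{290} \cdot 152 - 262038}{32876645380} = \left(\frac{1}{290} \cdot 152 - 262038\right) \frac{1}{32876645380} = \left(\frac{76}{145} - 262038\right) \frac{1}{32876645380} = \left(- \frac{37995434}{145}\right) \frac{1}{32876645380} = - \frac{18997717}{2383556790050}$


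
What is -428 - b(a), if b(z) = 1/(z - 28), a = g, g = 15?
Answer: -5563/13 ≈ -427.92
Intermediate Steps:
a = 15
b(z) = 1/(-28 + z)
-428 - b(a) = -428 - 1/(-28 + 15) = -428 - 1/(-13) = -428 - 1*(-1/13) = -428 + 1/13 = -5563/13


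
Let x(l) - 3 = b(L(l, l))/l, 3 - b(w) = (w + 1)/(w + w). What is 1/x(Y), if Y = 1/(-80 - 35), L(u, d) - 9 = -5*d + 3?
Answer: -277/77484 ≈ -0.0035749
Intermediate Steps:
L(u, d) = 12 - 5*d (L(u, d) = 9 + (-5*d + 3) = 9 + (3 - 5*d) = 12 - 5*d)
b(w) = 3 - (1 + w)/(2*w) (b(w) = 3 - (w + 1)/(w + w) = 3 - (1 + w)/(2*w))
Y = -1/115 (Y = 1/(-115) = -1/115 ≈ -0.0086956)
x(l) = 3 + (59 - 25*l)/(2*l*(12 - 5*l)) (x(l) = 3 + ((-1 + 5*(12 - 5*l))/(2*(12 - 5*l)))/l = 3 + ((-1 + (60 - 25*l))/(2*(12 - 5*l)))/l = 3 + ((59 - 25*l)/(2*(12 - 5*l)))/l = 3 + (59 - 25*l)/(2*l*(12 - 5*l)))
1/x(Y) = 1/((-59 - 47*(-1/115) + 30*(-1/115)²)/(2*(-1/115)*(-12 + 5*(-1/115)))) = 1/((½)*(-115)*(-59 + 47/115 + 30*(1/13225))/(-12 - 1/23)) = 1/((½)*(-115)*(-59 + 47/115 + 6/2645)/(-277/23)) = 1/((½)*(-115)*(-23/277)*(-154968/2645)) = 1/(-77484/277) = -277/77484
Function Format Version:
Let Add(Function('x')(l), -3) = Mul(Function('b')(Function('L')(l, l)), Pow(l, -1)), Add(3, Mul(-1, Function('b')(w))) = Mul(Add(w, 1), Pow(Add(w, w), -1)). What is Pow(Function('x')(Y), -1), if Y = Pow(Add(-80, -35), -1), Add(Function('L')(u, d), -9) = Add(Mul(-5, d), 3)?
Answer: Rational(-277, 77484) ≈ -0.0035749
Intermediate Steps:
Function('L')(u, d) = Add(12, Mul(-5, d)) (Function('L')(u, d) = Add(9, Add(Mul(-5, d), 3)) = Add(9, Add(3, Mul(-5, d))) = Add(12, Mul(-5, d)))
Function('b')(w) = Add(3, Mul(Rational(-1, 2), Pow(w, -1), Add(1, w))) (Function('b')(w) = Add(3, Mul(-1, Mul(Add(w, 1), Pow(Add(w, w), -1)))) = Add(3, Mul(-1, Mul(Add(1, w), Pow(Mul(2, w), -1)))) = Add(3, Mul(-1, Mul(Add(1, w), Mul(Rational(1, 2), Pow(w, -1))))) = Add(3, Mul(-1, Mul(Rational(1, 2), Pow(w, -1), Add(1, w)))) = Add(3, Mul(Rational(-1, 2), Pow(w, -1), Add(1, w))))
Y = Rational(-1, 115) (Y = Pow(-115, -1) = Rational(-1, 115) ≈ -0.0086956)
Function('x')(l) = Add(3, Mul(Rational(1, 2), Pow(l, -1), Pow(Add(12, Mul(-5, l)), -1), Add(59, Mul(-25, l)))) (Function('x')(l) = Add(3, Mul(Mul(Rational(1, 2), Pow(Add(12, Mul(-5, l)), -1), Add(-1, Mul(5, Add(12, Mul(-5, l))))), Pow(l, -1))) = Add(3, Mul(Mul(Rational(1, 2), Pow(Add(12, Mul(-5, l)), -1), Add(-1, Add(60, Mul(-25, l)))), Pow(l, -1))) = Add(3, Mul(Mul(Rational(1, 2), Pow(Add(12, Mul(-5, l)), -1), Add(59, Mul(-25, l))), Pow(l, -1))) = Add(3, Mul(Rational(1, 2), Pow(l, -1), Pow(Add(12, Mul(-5, l)), -1), Add(59, Mul(-25, l)))))
Pow(Function('x')(Y), -1) = Pow(Mul(Rational(1, 2), Pow(Rational(-1, 115), -1), Pow(Add(-12, Mul(5, Rational(-1, 115))), -1), Add(-59, Mul(-47, Rational(-1, 115)), Mul(30, Pow(Rational(-1, 115), 2)))), -1) = Pow(Mul(Rational(1, 2), -115, Pow(Add(-12, Rational(-1, 23)), -1), Add(-59, Rational(47, 115), Mul(30, Rational(1, 13225)))), -1) = Pow(Mul(Rational(1, 2), -115, Pow(Rational(-277, 23), -1), Add(-59, Rational(47, 115), Rational(6, 2645))), -1) = Pow(Mul(Rational(1, 2), -115, Rational(-23, 277), Rational(-154968, 2645)), -1) = Pow(Rational(-77484, 277), -1) = Rational(-277, 77484)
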